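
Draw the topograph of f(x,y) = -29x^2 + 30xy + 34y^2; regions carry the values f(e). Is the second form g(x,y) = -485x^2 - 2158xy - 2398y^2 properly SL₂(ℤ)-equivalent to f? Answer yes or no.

D₁ = 4844, D₂ = 4844
river cycle of f (length 8): (34, 38, -25), (-25, 62, 10), (10, 58, -37), (-37, 16, 31), (31, 46, -22), (-22, 42, 35), (35, 28, -29), (-29, 30, 34)
river cycle of g (length 8): (-22, 42, 35), (35, 28, -29), (-29, 30, 34), (34, 38, -25), (-25, 62, 10), (10, 58, -37), (-37, 16, 31), (31, 46, -22)
cycles coincide ⇒ equivalent

yes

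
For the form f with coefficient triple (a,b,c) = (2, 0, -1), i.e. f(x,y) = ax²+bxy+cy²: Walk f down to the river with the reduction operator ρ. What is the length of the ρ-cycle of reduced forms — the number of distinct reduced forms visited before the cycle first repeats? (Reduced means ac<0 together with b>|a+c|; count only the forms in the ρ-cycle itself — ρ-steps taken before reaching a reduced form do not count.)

D = 8, ⌊√D⌋ = 2
descent: ρ → (-1,2,1)  [lands on river]
river: ρ → (1,2,-1)
ρ-cycle length = 2 (tail of 1 descent step not counted)

2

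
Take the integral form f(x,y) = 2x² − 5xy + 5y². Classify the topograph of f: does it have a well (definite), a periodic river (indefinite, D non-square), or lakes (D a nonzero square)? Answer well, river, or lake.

D = b²−4ac = (-5)² − 4·2·5 = -15
D < 0 ⇒ definite ⇒ every region one sign ⇒ single well

well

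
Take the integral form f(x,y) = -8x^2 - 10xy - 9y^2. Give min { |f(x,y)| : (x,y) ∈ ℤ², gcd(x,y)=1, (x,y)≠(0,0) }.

translate: b→-6 (≡10 mod 16), so (8,10,9)→(8,-6,7)
flip: (8,-6,7)→(7,6,8)
reduced (well bottom): (7,6,8) with a≤c, −a<b≤a
well minimum |f| = |-7| = 7 (negative-definite)

7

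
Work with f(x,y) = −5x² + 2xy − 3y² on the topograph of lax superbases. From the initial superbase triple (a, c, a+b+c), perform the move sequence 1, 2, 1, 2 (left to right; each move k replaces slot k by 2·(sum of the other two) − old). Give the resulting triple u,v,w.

start (-5,-3,-6) = (f(1,0),f(0,1),f(1,1))
replace slot 1: 2·((-3)+(-6)) − (-5) = -13 → (-13,-3,-6)
replace slot 2: 2·((-13)+(-6)) − (-3) = -35 → (-13,-35,-6)
replace slot 1: 2·((-35)+(-6)) − (-13) = -69 → (-69,-35,-6)
replace slot 2: 2·((-69)+(-6)) − (-35) = -115 → (-69,-115,-6)

-69,-115,-6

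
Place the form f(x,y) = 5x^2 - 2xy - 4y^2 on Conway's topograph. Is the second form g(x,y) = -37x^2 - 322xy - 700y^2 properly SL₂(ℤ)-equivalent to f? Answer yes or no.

D₁ = 84, D₂ = 84
river cycle of f (length 6): (-4, 2, 5), (5, 8, -1), (-1, 8, 5), (5, 2, -4), (-4, 6, 3), (3, 6, -4)
river cycle of g (length 6): (-4, 2, 5), (5, 8, -1), (-1, 8, 5), (5, 2, -4), (-4, 6, 3), (3, 6, -4)
cycles coincide ⇒ equivalent

yes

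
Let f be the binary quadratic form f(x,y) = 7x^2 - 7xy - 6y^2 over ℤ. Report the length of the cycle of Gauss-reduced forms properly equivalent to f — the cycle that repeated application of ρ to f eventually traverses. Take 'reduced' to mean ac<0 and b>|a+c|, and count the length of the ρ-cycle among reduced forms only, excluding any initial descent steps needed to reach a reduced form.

D = 217, ⌊√D⌋ = 14
descent: ρ → (-6,7,7)  [lands on river]
river: ρ → (7,7,-6)
river: ρ → (-6,5,8)
river: ρ → (8,11,-3)
river: ρ → (-3,13,4)
river: ρ → (4,11,-6)
river: ρ → (-6,13,2)
river: ρ → (2,11,-12)
river: ρ → (-12,13,1)
river: ρ → (1,13,-12)
river: ρ → (-12,11,2)
river: ρ → (2,13,-6)
river: ρ → (-6,11,4)
river: ρ → (4,13,-3)
river: ρ → (-3,11,8)
river: ρ → (8,5,-6)
ρ-cycle length = 16 (tail of 1 descent step not counted)

16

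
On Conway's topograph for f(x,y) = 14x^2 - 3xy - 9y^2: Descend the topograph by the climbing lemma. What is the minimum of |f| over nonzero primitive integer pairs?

descent: ρ → (-9,21,2)  [lands on river]
river: ρ → (2,19,-19)
river: ρ → (-19,19,2)
river: ρ → (2,21,-9)
river: ρ → (-9,15,8)
river: ρ → (8,17,-7)
river: ρ → (-7,11,14)
river: ρ → (14,17,-4)
river: ρ → (-4,15,18)
river: ρ → (18,21,-1)
river: ρ → (-1,21,18)
river: ρ → (18,15,-4)
river: ρ → (-4,17,14)
river: ρ → (14,11,-7)
river: ρ → (-7,17,8)
river: ρ → (8,15,-9)
closes: descent 1, river 16
min |a| on river = 1

1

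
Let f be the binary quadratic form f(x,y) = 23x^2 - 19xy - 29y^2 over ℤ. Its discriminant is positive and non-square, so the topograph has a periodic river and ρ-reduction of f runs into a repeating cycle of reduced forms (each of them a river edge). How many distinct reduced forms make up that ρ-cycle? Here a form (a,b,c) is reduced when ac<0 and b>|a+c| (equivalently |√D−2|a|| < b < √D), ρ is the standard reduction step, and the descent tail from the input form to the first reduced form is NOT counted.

D = 3029, ⌊√D⌋ = 55
descent: ρ → (-29,19,23)  [lands on river]
river: ρ → (23,27,-25)
river: ρ → (-25,23,25)
river: ρ → (25,27,-23)
river: ρ → (-23,19,29)
river: ρ → (29,39,-13)
river: ρ → (-13,39,29)
river: ρ → (29,19,-23)
river: ρ → (-23,27,25)
river: ρ → (25,23,-25)
river: ρ → (-25,27,23)
river: ρ → (23,19,-29)
river: ρ → (-29,39,13)
river: ρ → (13,39,-29)
ρ-cycle length = 14 (tail of 1 descent step not counted)

14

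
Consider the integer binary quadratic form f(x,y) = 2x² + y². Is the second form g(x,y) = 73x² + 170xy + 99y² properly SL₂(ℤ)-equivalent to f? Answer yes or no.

D₁ = -8, D₂ = -8
f: flip: (2,0,1)→(1,0,2)
f: reduced (well bottom): (1,0,2) with a≤c, −a<b≤a
g: translate: b→24 (≡170 mod 146), so (73,170,99)→(73,24,2)
g: flip: (73,24,2)→(2,-24,73)
g: translate: b→0 (≡-24 mod 4), so (2,-24,73)→(2,0,1)
g: flip: (2,0,1)→(1,0,2)
g: reduced (well bottom): (1,0,2) with a≤c, −a<b≤a
reduced forms (1, 0, 2) vs (1, 0, 2) ⇒ equivalent

yes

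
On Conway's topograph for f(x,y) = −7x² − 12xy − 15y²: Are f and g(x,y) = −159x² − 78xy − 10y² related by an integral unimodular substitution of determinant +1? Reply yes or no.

D₁ = -276, D₂ = -276
f is negative-definite; reduce −f:
−f: translate: b→-2 (≡12 mod 14), so (7,12,15)→(7,-2,10)
−f: reduced (well bottom): (7,-2,10) with a≤c, −a<b≤a
flip sign back: reduced form of f is (-7,2,-10)
g is negative-definite; reduce −g:
−g: flip: (159,78,10)→(10,-78,159)
−g: translate: b→2 (≡-78 mod 20), so (10,-78,159)→(10,2,7)
−g: flip: (10,2,7)→(7,-2,10)
−g: reduced (well bottom): (7,-2,10) with a≤c, −a<b≤a
flip sign back: reduced form of g is (-7,2,-10)
reduced forms (-7, 2, -10) vs (-7, 2, -10) ⇒ equivalent

yes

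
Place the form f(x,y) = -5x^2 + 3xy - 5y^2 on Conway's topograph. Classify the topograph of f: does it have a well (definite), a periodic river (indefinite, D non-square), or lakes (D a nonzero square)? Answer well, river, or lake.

D = b²−4ac = 3² − 4·(-5)·(-5) = -91
D < 0 ⇒ definite ⇒ every region one sign ⇒ single well

well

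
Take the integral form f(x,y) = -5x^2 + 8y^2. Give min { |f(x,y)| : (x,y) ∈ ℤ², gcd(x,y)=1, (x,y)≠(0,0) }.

descent: ρ → (8,0,-5)
descent: ρ → (-5,10,3)  [lands on river]
river: ρ → (3,8,-8)
river: ρ → (-8,8,3)
river: ρ → (3,10,-5)
closes: descent 2, river 4
min |a| on river = 3

3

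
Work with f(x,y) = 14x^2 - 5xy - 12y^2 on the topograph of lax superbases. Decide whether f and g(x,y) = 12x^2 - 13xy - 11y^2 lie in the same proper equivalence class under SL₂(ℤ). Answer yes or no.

D₁ = 697, D₂ = 697
river cycle of f (length 10): (-12, 5, 14), (14, 23, -3), (-3, 25, 6), (6, 23, -7), (-7, 19, 12), (12, 5, -14), (-14, 23, 3), (3, 25, -6), (-6, 23, 7), (7, 19, -12)
river cycle of g (length 18): (-11, 13, 12), (12, 11, -12), (-12, 13, 11), (11, 9, -14), (-14, 19, 6), (6, 17, -17), (-17, 17, 6), (6, 19, -14), (-14, 9, 11), (11, 13, -12), … (8 more)
cycles differ ⇒ inequivalent

no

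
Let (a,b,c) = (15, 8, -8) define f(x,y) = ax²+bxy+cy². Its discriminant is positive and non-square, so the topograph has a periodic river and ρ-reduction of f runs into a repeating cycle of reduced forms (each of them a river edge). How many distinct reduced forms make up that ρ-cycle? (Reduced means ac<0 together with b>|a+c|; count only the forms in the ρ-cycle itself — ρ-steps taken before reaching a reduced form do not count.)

D = 544, ⌊√D⌋ = 23
river: ρ → (-8,8,15)
river: ρ → (15,22,-1)
river: ρ → (-1,22,15)
river: ρ → (15,8,-8)
ρ-cycle length = 4 (tail of 0 descent steps not counted)

4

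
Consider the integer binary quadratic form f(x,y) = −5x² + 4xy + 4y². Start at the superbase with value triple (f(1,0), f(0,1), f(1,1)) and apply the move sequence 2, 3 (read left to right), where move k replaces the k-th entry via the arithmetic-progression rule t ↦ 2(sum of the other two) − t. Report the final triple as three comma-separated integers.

start (-5,4,3) = (f(1,0),f(0,1),f(1,1))
replace slot 2: 2·((-5)+3) − 4 = -8 → (-5,-8,3)
replace slot 3: 2·((-5)+(-8)) − 3 = -29 → (-5,-8,-29)

-5,-8,-29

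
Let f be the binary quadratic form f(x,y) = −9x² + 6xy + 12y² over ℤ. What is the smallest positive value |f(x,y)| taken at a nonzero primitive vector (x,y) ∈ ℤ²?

river: ρ → (12,18,-3)
river: ρ → (-3,18,12)
river: ρ → (12,6,-9)
river: ρ → (-9,12,9)
river: ρ → (9,6,-12)
river: ρ → (-12,18,3)
river: ρ → (3,18,-12)
river: ρ → (-12,6,9)
river: ρ → (9,12,-9)
river: ρ → (-9,6,12)
closes: descent 0, river 10
min |a| on river = 3

3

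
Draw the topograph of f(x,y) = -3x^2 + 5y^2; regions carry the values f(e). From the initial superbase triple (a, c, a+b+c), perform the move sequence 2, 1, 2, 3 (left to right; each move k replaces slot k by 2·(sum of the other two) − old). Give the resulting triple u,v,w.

start (-3,5,2) = (f(1,0),f(0,1),f(1,1))
replace slot 2: 2·((-3)+2) − 5 = -7 → (-3,-7,2)
replace slot 1: 2·((-7)+2) − (-3) = -7 → (-7,-7,2)
replace slot 2: 2·((-7)+2) − (-7) = -3 → (-7,-3,2)
replace slot 3: 2·((-7)+(-3)) − 2 = -22 → (-7,-3,-22)

-7,-3,-22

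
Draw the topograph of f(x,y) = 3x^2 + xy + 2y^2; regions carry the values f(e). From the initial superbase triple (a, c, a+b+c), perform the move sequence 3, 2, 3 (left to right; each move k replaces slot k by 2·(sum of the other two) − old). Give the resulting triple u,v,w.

start (3,2,6) = (f(1,0),f(0,1),f(1,1))
replace slot 3: 2·(3+2) − 6 = 4 → (3,2,4)
replace slot 2: 2·(3+4) − 2 = 12 → (3,12,4)
replace slot 3: 2·(3+12) − 4 = 26 → (3,12,26)

3,12,26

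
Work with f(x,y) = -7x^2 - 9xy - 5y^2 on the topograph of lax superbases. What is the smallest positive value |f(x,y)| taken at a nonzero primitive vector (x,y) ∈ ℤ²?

translate: b→-5 (≡9 mod 14), so (7,9,5)→(7,-5,3)
flip: (7,-5,3)→(3,5,7)
translate: b→-1 (≡5 mod 6), so (3,5,7)→(3,-1,5)
reduced (well bottom): (3,-1,5) with a≤c, −a<b≤a
well minimum |f| = |-3| = 3 (negative-definite)

3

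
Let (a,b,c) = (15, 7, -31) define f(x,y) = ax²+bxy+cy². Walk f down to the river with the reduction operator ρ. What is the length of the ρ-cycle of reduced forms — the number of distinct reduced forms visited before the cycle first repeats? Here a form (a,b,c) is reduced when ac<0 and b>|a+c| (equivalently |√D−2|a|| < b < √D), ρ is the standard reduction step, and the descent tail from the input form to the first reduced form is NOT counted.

D = 1909, ⌊√D⌋ = 43
descent: ρ → (-31,-7,15)
descent: ρ → (15,37,-9)  [lands on river]
river: ρ → (-9,35,19)
river: ρ → (19,41,-3)
river: ρ → (-3,43,5)
river: ρ → (5,37,-27)
river: ρ → (-27,17,15)
river: ρ → (15,43,-1)
river: ρ → (-1,43,15)
river: ρ → (15,17,-27)
river: ρ → (-27,37,5)
river: ρ → (5,43,-3)
river: ρ → (-3,41,19)
river: ρ → (19,35,-9)
river: ρ → (-9,37,15)
river: ρ → (15,23,-23)
river: ρ → (-23,23,15)
ρ-cycle length = 16 (tail of 2 descent steps not counted)

16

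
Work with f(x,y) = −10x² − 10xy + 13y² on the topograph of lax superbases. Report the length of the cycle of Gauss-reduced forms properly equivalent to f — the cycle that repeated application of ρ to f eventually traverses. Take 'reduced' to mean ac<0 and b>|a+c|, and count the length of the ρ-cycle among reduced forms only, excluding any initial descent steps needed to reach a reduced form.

D = 620, ⌊√D⌋ = 24
descent: ρ → (13,10,-10)  [lands on river]
river: ρ → (-10,10,13)
river: ρ → (13,16,-7)
river: ρ → (-7,12,17)
river: ρ → (17,22,-2)
river: ρ → (-2,22,17)
river: ρ → (17,12,-7)
river: ρ → (-7,16,13)
ρ-cycle length = 8 (tail of 1 descent step not counted)

8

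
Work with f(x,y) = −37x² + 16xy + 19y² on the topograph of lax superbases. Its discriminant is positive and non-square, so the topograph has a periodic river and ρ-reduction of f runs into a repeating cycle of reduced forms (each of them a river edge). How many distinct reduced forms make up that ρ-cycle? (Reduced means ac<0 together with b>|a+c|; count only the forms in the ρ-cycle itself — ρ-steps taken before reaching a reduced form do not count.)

D = 3068, ⌊√D⌋ = 55
descent: ρ → (19,22,-34)  [lands on river]
river: ρ → (-34,46,7)
river: ρ → (7,52,-13)
river: ρ → (-13,52,7)
river: ρ → (7,46,-34)
river: ρ → (-34,22,19)
river: ρ → (19,54,-2)
river: ρ → (-2,54,19)
ρ-cycle length = 8 (tail of 1 descent step not counted)

8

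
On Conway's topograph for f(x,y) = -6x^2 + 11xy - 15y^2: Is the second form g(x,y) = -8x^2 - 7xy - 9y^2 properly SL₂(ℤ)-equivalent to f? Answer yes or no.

D₁ = -239, D₂ = -239
f is negative-definite; reduce −f:
−f: translate: b→1 (≡-11 mod 12), so (6,-11,15)→(6,1,10)
−f: reduced (well bottom): (6,1,10) with a≤c, −a<b≤a
flip sign back: reduced form of f is (-6,-1,-10)
g is negative-definite; reduce −g:
−g: reduced (well bottom): (8,7,9) with a≤c, −a<b≤a
flip sign back: reduced form of g is (-8,-7,-9)
reduced forms (-6, -1, -10) vs (-8, -7, -9) ⇒ inequivalent

no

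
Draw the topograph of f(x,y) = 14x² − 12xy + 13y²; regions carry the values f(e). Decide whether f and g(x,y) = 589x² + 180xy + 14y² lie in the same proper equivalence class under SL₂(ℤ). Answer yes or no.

D₁ = -584, D₂ = -584
f: flip: (14,-12,13)→(13,12,14)
f: reduced (well bottom): (13,12,14) with a≤c, −a<b≤a
g: flip: (589,180,14)→(14,-180,589)
g: translate: b→-12 (≡-180 mod 28), so (14,-180,589)→(14,-12,13)
g: flip: (14,-12,13)→(13,12,14)
g: reduced (well bottom): (13,12,14) with a≤c, −a<b≤a
reduced forms (13, 12, 14) vs (13, 12, 14) ⇒ equivalent

yes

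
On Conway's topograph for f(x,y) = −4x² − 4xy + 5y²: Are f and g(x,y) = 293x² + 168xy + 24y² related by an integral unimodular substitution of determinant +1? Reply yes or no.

D₁ = 96, D₂ = 96
river cycle of f (length 4): (5, 4, -4), (-4, 4, 5), (5, 6, -3), (-3, 6, 5)
river cycle of g (length 4): (5, 6, -3), (-3, 6, 5), (5, 4, -4), (-4, 4, 5)
cycles coincide ⇒ equivalent

yes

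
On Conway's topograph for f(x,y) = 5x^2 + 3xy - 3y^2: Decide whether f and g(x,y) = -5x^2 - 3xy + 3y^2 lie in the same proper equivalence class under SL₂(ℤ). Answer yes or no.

D₁ = 69, D₂ = 69
river cycle of f (length 4): (-3, 3, 5), (5, 7, -1), (-1, 7, 5), (5, 3, -3)
river cycle of g (length 4): (3, 3, -5), (-5, 7, 1), (1, 7, -5), (-5, 3, 3)
cycles differ ⇒ inequivalent

no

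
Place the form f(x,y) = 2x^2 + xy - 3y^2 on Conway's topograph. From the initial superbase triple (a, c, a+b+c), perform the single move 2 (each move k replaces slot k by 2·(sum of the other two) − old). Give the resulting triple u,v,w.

start (2,-3,0) = (f(1,0),f(0,1),f(1,1))
replace slot 2: 2·(2+0) − (-3) = 7 → (2,7,0)

2,7,0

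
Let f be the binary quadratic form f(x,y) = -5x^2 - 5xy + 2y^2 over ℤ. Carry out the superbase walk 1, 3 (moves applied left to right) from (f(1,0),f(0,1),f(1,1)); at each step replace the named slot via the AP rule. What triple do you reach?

start (-5,2,-8) = (f(1,0),f(0,1),f(1,1))
replace slot 1: 2·(2+(-8)) − (-5) = -7 → (-7,2,-8)
replace slot 3: 2·((-7)+2) − (-8) = -2 → (-7,2,-2)

-7,2,-2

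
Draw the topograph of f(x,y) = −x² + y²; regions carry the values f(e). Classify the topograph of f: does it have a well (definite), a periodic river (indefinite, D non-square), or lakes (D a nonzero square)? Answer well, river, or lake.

D = b²−4ac = 0² − 4·(-1)·1 = 4
D = 2² is a perfect square ⇒ form factors over ℤ ⇒ lakes

lake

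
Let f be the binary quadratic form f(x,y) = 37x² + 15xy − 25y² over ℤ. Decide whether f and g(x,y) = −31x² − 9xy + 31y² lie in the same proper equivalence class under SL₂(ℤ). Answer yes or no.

D₁ = 3925, D₂ = 3925
river cycle of f (length 34): (-25, 35, 27), (27, 19, -33), (-33, 47, 13), (13, 57, -13), (-13, 47, 33), (33, 19, -27), (-27, 35, 25), (25, 15, -37), (-37, 59, 3), (3, 61, -17), … (24 more)
river cycle of g (length 30): (31, 9, -31), (-31, 53, 9), (9, 55, -25), (-25, 45, 19), (19, 31, -39), (-39, 47, 11), (11, 41, -51), (-51, 61, 1), (1, 61, -51), (-51, 41, 11), … (20 more)
cycles differ ⇒ inequivalent

no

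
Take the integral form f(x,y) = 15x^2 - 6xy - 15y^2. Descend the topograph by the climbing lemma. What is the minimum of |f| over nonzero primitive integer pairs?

descent: ρ → (-15,6,15)  [lands on river]
river: ρ → (15,24,-6)
river: ρ → (-6,24,15)
river: ρ → (15,6,-15)
river: ρ → (-15,24,6)
river: ρ → (6,24,-15)
closes: descent 1, river 6
min |a| on river = 6

6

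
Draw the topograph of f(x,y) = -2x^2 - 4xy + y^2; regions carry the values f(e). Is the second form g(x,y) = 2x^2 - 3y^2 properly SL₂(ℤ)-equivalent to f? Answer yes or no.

D₁ = 24, D₂ = 24
river cycle of f (length 2): (1, 4, -2), (-2, 4, 1)
river cycle of g (length 2): (2, 4, -1), (-1, 4, 2)
cycles differ ⇒ inequivalent

no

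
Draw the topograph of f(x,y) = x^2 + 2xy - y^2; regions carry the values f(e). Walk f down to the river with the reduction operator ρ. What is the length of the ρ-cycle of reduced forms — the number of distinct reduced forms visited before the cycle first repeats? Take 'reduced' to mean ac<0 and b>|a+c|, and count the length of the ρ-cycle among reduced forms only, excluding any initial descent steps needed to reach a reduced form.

D = 8, ⌊√D⌋ = 2
river: ρ → (-1,2,1)
river: ρ → (1,2,-1)
ρ-cycle length = 2 (tail of 0 descent steps not counted)

2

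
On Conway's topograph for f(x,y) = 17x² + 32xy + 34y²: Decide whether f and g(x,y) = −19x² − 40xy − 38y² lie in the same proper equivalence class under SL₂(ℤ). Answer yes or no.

D₁ = -1288, D₂ = -1288
f: translate: b→-2 (≡32 mod 34), so (17,32,34)→(17,-2,19)
f: reduced (well bottom): (17,-2,19) with a≤c, −a<b≤a
g is negative-definite; reduce −g:
−g: translate: b→2 (≡40 mod 38), so (19,40,38)→(19,2,17)
−g: flip: (19,2,17)→(17,-2,19)
−g: reduced (well bottom): (17,-2,19) with a≤c, −a<b≤a
flip sign back: reduced form of g is (-17,2,-19)
reduced forms (17, -2, 19) vs (-17, 2, -19) ⇒ inequivalent

no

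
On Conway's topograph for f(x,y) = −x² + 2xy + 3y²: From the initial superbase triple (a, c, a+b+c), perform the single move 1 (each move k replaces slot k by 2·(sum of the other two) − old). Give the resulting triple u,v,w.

start (-1,3,4) = (f(1,0),f(0,1),f(1,1))
replace slot 1: 2·(3+4) − (-1) = 15 → (15,3,4)

15,3,4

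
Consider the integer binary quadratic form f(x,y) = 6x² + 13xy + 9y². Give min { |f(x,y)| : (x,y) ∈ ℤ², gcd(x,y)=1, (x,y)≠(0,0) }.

translate: b→1 (≡13 mod 12), so (6,13,9)→(6,1,2)
flip: (6,1,2)→(2,-1,6)
reduced (well bottom): (2,-1,6) with a≤c, −a<b≤a
well minimum = a = 2

2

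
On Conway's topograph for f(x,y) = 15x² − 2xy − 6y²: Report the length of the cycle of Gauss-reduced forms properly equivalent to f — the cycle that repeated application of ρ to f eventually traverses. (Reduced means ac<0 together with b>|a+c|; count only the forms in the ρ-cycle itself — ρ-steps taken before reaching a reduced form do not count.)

D = 364, ⌊√D⌋ = 19
descent: ρ → (-6,14,7)  [lands on river]
river: ρ → (7,14,-6)
river: ρ → (-6,10,11)
river: ρ → (11,12,-5)
river: ρ → (-5,18,2)
river: ρ → (2,18,-5)
river: ρ → (-5,12,11)
river: ρ → (11,10,-6)
ρ-cycle length = 8 (tail of 1 descent step not counted)

8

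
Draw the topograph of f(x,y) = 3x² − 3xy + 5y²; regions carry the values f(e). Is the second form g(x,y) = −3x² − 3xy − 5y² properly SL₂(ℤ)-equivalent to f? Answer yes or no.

D₁ = -51, D₂ = -51
f: translate: b→3 (≡-3 mod 6), so (3,-3,5)→(3,3,5)
f: reduced (well bottom): (3,3,5) with a≤c, −a<b≤a
g is negative-definite; reduce −g:
−g: reduced (well bottom): (3,3,5) with a≤c, −a<b≤a
flip sign back: reduced form of g is (-3,-3,-5)
reduced forms (3, 3, 5) vs (-3, -3, -5) ⇒ inequivalent

no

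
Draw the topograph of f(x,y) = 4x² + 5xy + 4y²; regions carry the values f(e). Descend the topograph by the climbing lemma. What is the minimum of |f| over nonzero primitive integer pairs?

translate: b→-3 (≡5 mod 8), so (4,5,4)→(4,-3,3)
flip: (4,-3,3)→(3,3,4)
reduced (well bottom): (3,3,4) with a≤c, −a<b≤a
well minimum = a = 3

3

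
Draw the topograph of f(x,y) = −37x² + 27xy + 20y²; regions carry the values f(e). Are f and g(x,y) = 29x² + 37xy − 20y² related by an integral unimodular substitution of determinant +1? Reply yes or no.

D₁ = 3689, D₂ = 3689
river cycle of f (length 32): (20, 53, -11), (-11, 57, 10), (10, 43, -46), (-46, 49, 7), (7, 49, -46), (-46, 43, 10), (10, 57, -11), (-11, 53, 20), (20, 27, -37), (-37, 47, 10), … (22 more)
river cycle of g (length 32): (-20, 43, 23), (23, 49, -14), (-14, 35, 44), (44, 53, -5), (-5, 57, 22), (22, 31, -31), (-31, 31, 22), (22, 57, -5), (-5, 53, 44), (44, 35, -14), … (22 more)
cycles differ ⇒ inequivalent

no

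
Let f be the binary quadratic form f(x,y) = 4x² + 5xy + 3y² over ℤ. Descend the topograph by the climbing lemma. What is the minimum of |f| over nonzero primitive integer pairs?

translate: b→-3 (≡5 mod 8), so (4,5,3)→(4,-3,2)
flip: (4,-3,2)→(2,3,4)
translate: b→-1 (≡3 mod 4), so (2,3,4)→(2,-1,3)
reduced (well bottom): (2,-1,3) with a≤c, −a<b≤a
well minimum = a = 2

2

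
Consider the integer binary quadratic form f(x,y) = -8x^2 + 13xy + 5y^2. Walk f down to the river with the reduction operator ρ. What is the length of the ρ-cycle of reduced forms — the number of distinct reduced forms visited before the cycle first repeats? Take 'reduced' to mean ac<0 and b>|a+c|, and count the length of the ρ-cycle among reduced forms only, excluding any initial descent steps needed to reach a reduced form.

D = 329, ⌊√D⌋ = 18
river: ρ → (5,17,-2)
river: ρ → (-2,15,13)
river: ρ → (13,11,-4)
river: ρ → (-4,13,10)
river: ρ → (10,7,-7)
river: ρ → (-7,7,10)
river: ρ → (10,13,-4)
river: ρ → (-4,11,13)
river: ρ → (13,15,-2)
river: ρ → (-2,17,5)
river: ρ → (5,13,-8)
river: ρ → (-8,3,10)
river: ρ → (10,17,-1)
river: ρ → (-1,17,10)
river: ρ → (10,3,-8)
river: ρ → (-8,13,5)
ρ-cycle length = 16 (tail of 0 descent steps not counted)

16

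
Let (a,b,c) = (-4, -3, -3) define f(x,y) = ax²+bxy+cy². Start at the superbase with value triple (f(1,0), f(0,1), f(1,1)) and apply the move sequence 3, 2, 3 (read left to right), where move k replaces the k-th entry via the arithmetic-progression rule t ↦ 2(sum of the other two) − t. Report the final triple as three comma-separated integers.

start (-4,-3,-10) = (f(1,0),f(0,1),f(1,1))
replace slot 3: 2·((-4)+(-3)) − (-10) = -4 → (-4,-3,-4)
replace slot 2: 2·((-4)+(-4)) − (-3) = -13 → (-4,-13,-4)
replace slot 3: 2·((-4)+(-13)) − (-4) = -30 → (-4,-13,-30)

-4,-13,-30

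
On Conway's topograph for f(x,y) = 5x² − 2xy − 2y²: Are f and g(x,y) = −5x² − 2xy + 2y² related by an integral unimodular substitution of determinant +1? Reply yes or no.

D₁ = 44, D₂ = 44
river cycle of f (length 2): (-2, 6, 1), (1, 6, -2)
river cycle of g (length 2): (2, 6, -1), (-1, 6, 2)
cycles differ ⇒ inequivalent

no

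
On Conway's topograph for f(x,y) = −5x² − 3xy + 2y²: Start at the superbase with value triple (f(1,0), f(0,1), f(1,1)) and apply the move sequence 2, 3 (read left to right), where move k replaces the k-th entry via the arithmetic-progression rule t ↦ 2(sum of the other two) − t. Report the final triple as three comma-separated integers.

start (-5,2,-6) = (f(1,0),f(0,1),f(1,1))
replace slot 2: 2·((-5)+(-6)) − 2 = -24 → (-5,-24,-6)
replace slot 3: 2·((-5)+(-24)) − (-6) = -52 → (-5,-24,-52)

-5,-24,-52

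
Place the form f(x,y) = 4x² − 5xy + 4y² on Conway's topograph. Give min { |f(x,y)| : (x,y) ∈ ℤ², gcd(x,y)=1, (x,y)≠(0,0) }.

translate: b→3 (≡-5 mod 8), so (4,-5,4)→(4,3,3)
flip: (4,3,3)→(3,-3,4)
translate: b→3 (≡-3 mod 6), so (3,-3,4)→(3,3,4)
reduced (well bottom): (3,3,4) with a≤c, −a<b≤a
well minimum = a = 3

3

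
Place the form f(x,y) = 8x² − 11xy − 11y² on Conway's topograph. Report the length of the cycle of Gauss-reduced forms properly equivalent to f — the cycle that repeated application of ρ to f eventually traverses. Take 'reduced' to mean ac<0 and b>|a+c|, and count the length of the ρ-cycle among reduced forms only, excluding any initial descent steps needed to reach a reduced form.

D = 473, ⌊√D⌋ = 21
descent: ρ → (-11,11,8)  [lands on river]
river: ρ → (8,21,-1)
river: ρ → (-1,21,8)
river: ρ → (8,11,-11)
ρ-cycle length = 4 (tail of 1 descent step not counted)

4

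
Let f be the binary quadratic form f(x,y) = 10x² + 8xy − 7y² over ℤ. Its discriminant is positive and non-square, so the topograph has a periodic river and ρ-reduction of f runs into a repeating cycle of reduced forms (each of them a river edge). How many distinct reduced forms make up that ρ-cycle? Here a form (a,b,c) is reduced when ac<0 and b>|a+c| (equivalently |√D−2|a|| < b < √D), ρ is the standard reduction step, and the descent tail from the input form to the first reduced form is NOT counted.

D = 344, ⌊√D⌋ = 18
river: ρ → (-7,6,11)
river: ρ → (11,16,-2)
river: ρ → (-2,16,11)
river: ρ → (11,6,-7)
river: ρ → (-7,8,10)
river: ρ → (10,12,-5)
river: ρ → (-5,18,1)
river: ρ → (1,18,-5)
river: ρ → (-5,12,10)
river: ρ → (10,8,-7)
ρ-cycle length = 10 (tail of 0 descent steps not counted)

10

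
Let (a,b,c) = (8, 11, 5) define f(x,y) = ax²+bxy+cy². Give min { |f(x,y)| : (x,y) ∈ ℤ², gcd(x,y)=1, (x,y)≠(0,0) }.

translate: b→-5 (≡11 mod 16), so (8,11,5)→(8,-5,2)
flip: (8,-5,2)→(2,5,8)
translate: b→1 (≡5 mod 4), so (2,5,8)→(2,1,5)
reduced (well bottom): (2,1,5) with a≤c, −a<b≤a
well minimum = a = 2

2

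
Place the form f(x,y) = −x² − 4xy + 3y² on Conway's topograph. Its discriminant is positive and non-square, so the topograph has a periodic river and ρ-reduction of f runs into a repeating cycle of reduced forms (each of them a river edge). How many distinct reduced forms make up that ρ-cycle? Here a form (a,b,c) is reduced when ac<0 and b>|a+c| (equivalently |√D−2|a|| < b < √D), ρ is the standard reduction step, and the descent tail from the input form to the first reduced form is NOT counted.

D = 28, ⌊√D⌋ = 5
descent: ρ → (3,4,-1)  [lands on river]
river: ρ → (-1,4,3)
river: ρ → (3,2,-2)
river: ρ → (-2,2,3)
ρ-cycle length = 4 (tail of 1 descent step not counted)

4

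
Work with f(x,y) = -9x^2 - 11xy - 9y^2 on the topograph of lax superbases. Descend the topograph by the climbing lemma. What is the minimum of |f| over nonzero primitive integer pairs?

translate: b→-7 (≡11 mod 18), so (9,11,9)→(9,-7,7)
flip: (9,-7,7)→(7,7,9)
reduced (well bottom): (7,7,9) with a≤c, −a<b≤a
well minimum |f| = |-7| = 7 (negative-definite)

7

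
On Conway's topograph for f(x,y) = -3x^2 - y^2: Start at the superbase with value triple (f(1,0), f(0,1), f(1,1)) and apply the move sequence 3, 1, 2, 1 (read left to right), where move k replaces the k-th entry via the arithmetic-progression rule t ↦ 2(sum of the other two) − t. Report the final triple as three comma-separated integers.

start (-3,-1,-4) = (f(1,0),f(0,1),f(1,1))
replace slot 3: 2·((-3)+(-1)) − (-4) = -4 → (-3,-1,-4)
replace slot 1: 2·((-1)+(-4)) − (-3) = -7 → (-7,-1,-4)
replace slot 2: 2·((-7)+(-4)) − (-1) = -21 → (-7,-21,-4)
replace slot 1: 2·((-21)+(-4)) − (-7) = -43 → (-43,-21,-4)

-43,-21,-4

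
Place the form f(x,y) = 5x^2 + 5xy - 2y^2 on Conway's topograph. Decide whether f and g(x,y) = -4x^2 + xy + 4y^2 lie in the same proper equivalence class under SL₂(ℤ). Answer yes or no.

D₁ = 65, D₂ = 65
river cycle of f (length 6): (-2, 7, 2), (2, 5, -5), (-5, 5, 2), (2, 7, -2), (-2, 5, 5), (5, 5, -2)
river cycle of g (length 6): (4, 7, -1), (-1, 7, 4), (4, 1, -4), (-4, 7, 1), (1, 7, -4), (-4, 1, 4)
cycles differ ⇒ inequivalent

no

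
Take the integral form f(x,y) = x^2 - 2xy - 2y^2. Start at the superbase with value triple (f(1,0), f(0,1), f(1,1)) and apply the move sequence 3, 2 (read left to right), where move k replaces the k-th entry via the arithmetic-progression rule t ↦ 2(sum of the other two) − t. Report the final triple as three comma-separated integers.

start (1,-2,-3) = (f(1,0),f(0,1),f(1,1))
replace slot 3: 2·(1+(-2)) − (-3) = 1 → (1,-2,1)
replace slot 2: 2·(1+1) − (-2) = 6 → (1,6,1)

1,6,1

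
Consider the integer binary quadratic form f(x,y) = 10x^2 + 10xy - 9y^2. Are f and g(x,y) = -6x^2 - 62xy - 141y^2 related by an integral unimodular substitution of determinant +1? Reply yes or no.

D₁ = 460, D₂ = 460
river cycle of f (length 10): (-9, 8, 11), (11, 14, -6), (-6, 10, 15), (15, 20, -1), (-1, 20, 15), (15, 10, -6), (-6, 14, 11), (11, 8, -9), (-9, 10, 10), (10, 10, -9)
river cycle of g (length 10): (-6, 10, 15), (15, 20, -1), (-1, 20, 15), (15, 10, -6), (-6, 14, 11), (11, 8, -9), (-9, 10, 10), (10, 10, -9), (-9, 8, 11), (11, 14, -6)
cycles coincide ⇒ equivalent

yes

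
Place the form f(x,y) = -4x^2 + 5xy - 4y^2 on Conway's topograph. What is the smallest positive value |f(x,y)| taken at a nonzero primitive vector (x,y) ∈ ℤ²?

translate: b→3 (≡-5 mod 8), so (4,-5,4)→(4,3,3)
flip: (4,3,3)→(3,-3,4)
translate: b→3 (≡-3 mod 6), so (3,-3,4)→(3,3,4)
reduced (well bottom): (3,3,4) with a≤c, −a<b≤a
well minimum |f| = |-3| = 3 (negative-definite)

3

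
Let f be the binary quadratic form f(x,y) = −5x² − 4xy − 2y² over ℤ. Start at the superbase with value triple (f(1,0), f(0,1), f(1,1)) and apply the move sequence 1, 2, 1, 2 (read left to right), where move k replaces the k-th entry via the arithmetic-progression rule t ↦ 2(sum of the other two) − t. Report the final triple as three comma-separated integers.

start (-5,-2,-11) = (f(1,0),f(0,1),f(1,1))
replace slot 1: 2·((-2)+(-11)) − (-5) = -21 → (-21,-2,-11)
replace slot 2: 2·((-21)+(-11)) − (-2) = -62 → (-21,-62,-11)
replace slot 1: 2·((-62)+(-11)) − (-21) = -125 → (-125,-62,-11)
replace slot 2: 2·((-125)+(-11)) − (-62) = -210 → (-125,-210,-11)

-125,-210,-11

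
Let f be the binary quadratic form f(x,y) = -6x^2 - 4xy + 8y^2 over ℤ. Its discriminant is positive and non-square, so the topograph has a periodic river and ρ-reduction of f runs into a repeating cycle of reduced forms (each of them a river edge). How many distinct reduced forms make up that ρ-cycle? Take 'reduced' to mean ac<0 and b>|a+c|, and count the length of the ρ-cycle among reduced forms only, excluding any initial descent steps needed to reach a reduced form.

D = 208, ⌊√D⌋ = 14
descent: ρ → (8,4,-6)  [lands on river]
river: ρ → (-6,8,6)
river: ρ → (6,4,-8)
river: ρ → (-8,12,2)
river: ρ → (2,12,-8)
river: ρ → (-8,4,6)
river: ρ → (6,8,-6)
river: ρ → (-6,4,8)
river: ρ → (8,12,-2)
river: ρ → (-2,12,8)
ρ-cycle length = 10 (tail of 1 descent step not counted)

10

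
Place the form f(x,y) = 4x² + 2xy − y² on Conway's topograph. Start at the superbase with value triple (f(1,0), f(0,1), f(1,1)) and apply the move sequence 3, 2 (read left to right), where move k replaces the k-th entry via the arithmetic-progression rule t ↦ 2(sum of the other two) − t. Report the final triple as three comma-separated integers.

start (4,-1,5) = (f(1,0),f(0,1),f(1,1))
replace slot 3: 2·(4+(-1)) − 5 = 1 → (4,-1,1)
replace slot 2: 2·(4+1) − (-1) = 11 → (4,11,1)

4,11,1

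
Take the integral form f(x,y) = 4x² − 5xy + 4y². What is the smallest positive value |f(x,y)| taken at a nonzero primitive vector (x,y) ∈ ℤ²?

translate: b→3 (≡-5 mod 8), so (4,-5,4)→(4,3,3)
flip: (4,3,3)→(3,-3,4)
translate: b→3 (≡-3 mod 6), so (3,-3,4)→(3,3,4)
reduced (well bottom): (3,3,4) with a≤c, −a<b≤a
well minimum = a = 3

3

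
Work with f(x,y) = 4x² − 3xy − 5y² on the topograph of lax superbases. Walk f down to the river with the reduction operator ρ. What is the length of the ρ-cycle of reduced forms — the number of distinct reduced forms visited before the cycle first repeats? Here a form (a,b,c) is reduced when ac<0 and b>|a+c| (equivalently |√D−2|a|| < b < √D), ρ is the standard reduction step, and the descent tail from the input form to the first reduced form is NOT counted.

D = 89, ⌊√D⌋ = 9
descent: ρ → (-5,3,4)  [lands on river]
river: ρ → (4,5,-4)
river: ρ → (-4,3,5)
river: ρ → (5,7,-2)
river: ρ → (-2,9,1)
river: ρ → (1,9,-2)
river: ρ → (-2,7,5)
river: ρ → (5,3,-4)
river: ρ → (-4,5,4)
river: ρ → (4,3,-5)
river: ρ → (-5,7,2)
river: ρ → (2,9,-1)
river: ρ → (-1,9,2)
river: ρ → (2,7,-5)
ρ-cycle length = 14 (tail of 1 descent step not counted)

14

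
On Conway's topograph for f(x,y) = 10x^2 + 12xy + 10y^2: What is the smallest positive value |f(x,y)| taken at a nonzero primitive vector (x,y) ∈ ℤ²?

translate: b→-8 (≡12 mod 20), so (10,12,10)→(10,-8,8)
flip: (10,-8,8)→(8,8,10)
reduced (well bottom): (8,8,10) with a≤c, −a<b≤a
well minimum = a = 8

8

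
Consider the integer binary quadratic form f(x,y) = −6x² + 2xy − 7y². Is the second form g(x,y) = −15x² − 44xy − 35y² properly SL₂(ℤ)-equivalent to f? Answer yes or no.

D₁ = -164, D₂ = -164
f is negative-definite; reduce −f:
−f: reduced (well bottom): (6,-2,7) with a≤c, −a<b≤a
flip sign back: reduced form of f is (-6,2,-7)
g is negative-definite; reduce −g:
−g: translate: b→14 (≡44 mod 30), so (15,44,35)→(15,14,6)
−g: flip: (15,14,6)→(6,-14,15)
−g: translate: b→-2 (≡-14 mod 12), so (6,-14,15)→(6,-2,7)
−g: reduced (well bottom): (6,-2,7) with a≤c, −a<b≤a
flip sign back: reduced form of g is (-6,2,-7)
reduced forms (-6, 2, -7) vs (-6, 2, -7) ⇒ equivalent

yes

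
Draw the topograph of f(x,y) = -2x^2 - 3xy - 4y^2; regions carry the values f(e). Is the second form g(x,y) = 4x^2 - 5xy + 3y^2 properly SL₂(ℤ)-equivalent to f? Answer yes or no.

D₁ = -23, D₂ = -23
f is negative-definite; reduce −f:
−f: translate: b→-1 (≡3 mod 4), so (2,3,4)→(2,-1,3)
−f: reduced (well bottom): (2,-1,3) with a≤c, −a<b≤a
flip sign back: reduced form of f is (-2,1,-3)
g: translate: b→3 (≡-5 mod 8), so (4,-5,3)→(4,3,2)
g: flip: (4,3,2)→(2,-3,4)
g: translate: b→1 (≡-3 mod 4), so (2,-3,4)→(2,1,3)
g: reduced (well bottom): (2,1,3) with a≤c, −a<b≤a
reduced forms (-2, 1, -3) vs (2, 1, 3) ⇒ inequivalent

no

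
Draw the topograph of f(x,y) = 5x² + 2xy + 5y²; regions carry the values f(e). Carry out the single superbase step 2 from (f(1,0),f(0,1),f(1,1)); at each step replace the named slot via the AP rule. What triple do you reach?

start (5,5,12) = (f(1,0),f(0,1),f(1,1))
replace slot 2: 2·(5+12) − 5 = 29 → (5,29,12)

5,29,12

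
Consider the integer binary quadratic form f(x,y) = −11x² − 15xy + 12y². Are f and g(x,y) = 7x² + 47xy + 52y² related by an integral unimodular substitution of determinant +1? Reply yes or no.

D₁ = 753, D₂ = 753
river cycle of f (length 24): (12, 15, -11), (-11, 7, 16), (16, 25, -2), (-2, 27, 3), (3, 27, -2), (-2, 25, 16), (16, 7, -11), (-11, 15, 12), (12, 9, -14), (-14, 19, 7), … (14 more)
river cycle of g (length 24): (7, 19, -14), (-14, 9, 12), (12, 15, -11), (-11, 7, 16), (16, 25, -2), (-2, 27, 3), (3, 27, -2), (-2, 25, 16), (16, 7, -11), (-11, 15, 12), … (14 more)
cycles coincide ⇒ equivalent

yes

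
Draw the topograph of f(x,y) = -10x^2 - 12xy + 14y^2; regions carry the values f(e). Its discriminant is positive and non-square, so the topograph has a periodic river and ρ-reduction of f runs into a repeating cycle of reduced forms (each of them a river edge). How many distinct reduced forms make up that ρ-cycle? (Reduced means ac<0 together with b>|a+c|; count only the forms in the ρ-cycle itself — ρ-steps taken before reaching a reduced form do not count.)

D = 704, ⌊√D⌋ = 26
descent: ρ → (14,12,-10)  [lands on river]
river: ρ → (-10,8,16)
river: ρ → (16,24,-2)
river: ρ → (-2,24,16)
river: ρ → (16,8,-10)
river: ρ → (-10,12,14)
river: ρ → (14,16,-8)
river: ρ → (-8,16,14)
ρ-cycle length = 8 (tail of 1 descent step not counted)

8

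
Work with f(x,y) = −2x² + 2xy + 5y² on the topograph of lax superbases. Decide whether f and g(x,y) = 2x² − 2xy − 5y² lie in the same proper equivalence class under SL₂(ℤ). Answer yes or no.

D₁ = 44, D₂ = 44
river cycle of f (length 2): (-2, 6, 1), (1, 6, -2)
river cycle of g (length 2): (2, 6, -1), (-1, 6, 2)
cycles differ ⇒ inequivalent

no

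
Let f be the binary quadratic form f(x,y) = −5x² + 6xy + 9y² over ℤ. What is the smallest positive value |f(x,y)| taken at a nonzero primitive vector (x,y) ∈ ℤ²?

river: ρ → (9,12,-2)
river: ρ → (-2,12,9)
river: ρ → (9,6,-5)
river: ρ → (-5,14,1)
river: ρ → (1,14,-5)
river: ρ → (-5,6,9)
closes: descent 0, river 6
min |a| on river = 1

1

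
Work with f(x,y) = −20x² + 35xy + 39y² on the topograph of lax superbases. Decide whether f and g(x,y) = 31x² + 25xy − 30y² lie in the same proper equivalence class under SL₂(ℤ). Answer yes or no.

D₁ = 4345, D₂ = 4345
river cycle of f (length 8): (39, 43, -16), (-16, 53, 24), (24, 43, -26), (-26, 61, 6), (6, 59, -36), (-36, 13, 29), (29, 45, -20), (-20, 35, 39)
river cycle of g (length 8): (-30, 35, 26), (26, 17, -39), (-39, 61, 4), (4, 59, -54), (-54, 49, 9), (9, 59, -24), (-24, 37, 31), (31, 25, -30)
cycles differ ⇒ inequivalent

no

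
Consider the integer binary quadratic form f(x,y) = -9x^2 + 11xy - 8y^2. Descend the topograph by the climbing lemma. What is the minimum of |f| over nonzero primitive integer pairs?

translate: b→7 (≡-11 mod 18), so (9,-11,8)→(9,7,6)
flip: (9,7,6)→(6,-7,9)
translate: b→5 (≡-7 mod 12), so (6,-7,9)→(6,5,8)
reduced (well bottom): (6,5,8) with a≤c, −a<b≤a
well minimum |f| = |-6| = 6 (negative-definite)

6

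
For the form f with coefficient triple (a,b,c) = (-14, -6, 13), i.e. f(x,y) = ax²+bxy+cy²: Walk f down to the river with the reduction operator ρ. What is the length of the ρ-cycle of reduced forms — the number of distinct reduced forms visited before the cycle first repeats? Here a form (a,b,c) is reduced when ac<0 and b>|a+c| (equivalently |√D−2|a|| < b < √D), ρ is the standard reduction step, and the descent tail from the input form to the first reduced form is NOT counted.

D = 764, ⌊√D⌋ = 27
descent: ρ → (13,6,-14)  [lands on river]
river: ρ → (-14,22,5)
river: ρ → (5,18,-22)
river: ρ → (-22,26,1)
river: ρ → (1,26,-22)
river: ρ → (-22,18,5)
river: ρ → (5,22,-14)
river: ρ → (-14,6,13)
river: ρ → (13,20,-7)
river: ρ → (-7,22,10)
river: ρ → (10,18,-11)
river: ρ → (-11,26,2)
river: ρ → (2,26,-11)
river: ρ → (-11,18,10)
river: ρ → (10,22,-7)
river: ρ → (-7,20,13)
ρ-cycle length = 16 (tail of 1 descent step not counted)

16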